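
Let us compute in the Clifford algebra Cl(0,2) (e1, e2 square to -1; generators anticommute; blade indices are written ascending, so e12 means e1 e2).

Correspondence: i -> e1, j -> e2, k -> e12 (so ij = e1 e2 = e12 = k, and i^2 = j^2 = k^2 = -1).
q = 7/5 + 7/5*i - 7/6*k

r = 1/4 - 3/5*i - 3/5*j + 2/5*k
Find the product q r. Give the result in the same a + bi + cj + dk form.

In blades: q = 7/5 + 7/5*e1 - 7/6*e12, r = 1/4 - 3/5*e1 - 3/5*e2 + 2/5*e12.
Distribute q over r term by term (generator squares from the signature, products reordered to ascending indices): (7/5)*r = 7/20 - 21/25*e1 - 21/25*e2 + 14/25*e12; (7/5*e1)*r = 21/25 + 7/20*e1 - 14/25*e2 - 21/25*e12; (-7/6*e12)*r = 7/15 - 7/10*e1 + 7/10*e2 - 7/24*e12.
Sum: 497/300 - 119/100*e1 - 7/10*e2 - 343/600*e12; translating back through the correspondence:
Answer: 497/300 - 119/100*i - 7/10*j - 343/600*k


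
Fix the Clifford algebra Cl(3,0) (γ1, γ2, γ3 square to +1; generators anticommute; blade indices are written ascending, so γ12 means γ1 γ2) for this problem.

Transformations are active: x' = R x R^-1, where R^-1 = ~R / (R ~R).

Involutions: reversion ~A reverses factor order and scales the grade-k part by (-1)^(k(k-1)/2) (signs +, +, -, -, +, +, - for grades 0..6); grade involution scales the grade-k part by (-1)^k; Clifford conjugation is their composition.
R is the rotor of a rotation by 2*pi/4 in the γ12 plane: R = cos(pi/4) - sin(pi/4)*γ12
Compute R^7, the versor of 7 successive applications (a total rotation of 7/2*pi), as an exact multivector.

Because a rotor carries half the rotation angle, composing 7 copies of this γ12-plane rotor multiplies the phase: 7*(pi/4) = 7*pi/4, hence R^7 = cos(7*pi/4) - sin(7*pi/4)*γ12.
cos(7*pi/4) = sqrt(2)/2 and sin(7*pi/4) = -sqrt(2)/2, so R^7 = sqrt(2)/2 + sqrt(2)/2*γ12. The net rotation is 3/2*pi (after discarding 1 full turn, each of which contributes a factor -1 to the rotor); the rotor keeps the half-angle phase exactly.
Answer: sqrt(2)/2 + sqrt(2)/2*γ12


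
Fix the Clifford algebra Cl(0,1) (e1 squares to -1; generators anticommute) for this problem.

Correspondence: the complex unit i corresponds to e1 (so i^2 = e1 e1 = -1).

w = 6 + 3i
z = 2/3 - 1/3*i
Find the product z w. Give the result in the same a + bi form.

In blades: z = 2/3 - 1/3*e1, w = 6 + 3*e1.
Distribute z over w term by term (generator squares from the signature, products reordered to ascending indices): (2/3)*w = 4 + 2*e1; (-1/3*e1)*w = 1 - 2*e1.
Sum: 5; translating back through the correspondence:
Answer: 5


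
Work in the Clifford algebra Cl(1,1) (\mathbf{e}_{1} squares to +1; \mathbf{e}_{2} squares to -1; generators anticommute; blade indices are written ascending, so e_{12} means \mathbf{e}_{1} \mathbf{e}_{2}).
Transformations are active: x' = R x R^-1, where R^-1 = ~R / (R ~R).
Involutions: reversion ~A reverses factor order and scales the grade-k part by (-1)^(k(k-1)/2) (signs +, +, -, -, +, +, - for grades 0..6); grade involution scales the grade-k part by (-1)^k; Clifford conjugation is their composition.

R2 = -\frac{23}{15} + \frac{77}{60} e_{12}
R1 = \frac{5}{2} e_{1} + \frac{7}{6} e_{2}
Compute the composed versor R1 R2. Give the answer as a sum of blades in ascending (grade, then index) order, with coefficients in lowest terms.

Distribute over the terms of R1 (each basis-blade product reordered to ascending indices, repeated generators contracted through their squares):
(\frac{5}{2} e_{1}) R2 = -\frac{23}{6} e_{1} + \frac{77}{24} e_{2}
(\frac{7}{6} e_{2}) R2 = \frac{539}{360} e_{1} - \frac{161}{90} e_{2}
Summing the partial products and collecting blades:
Answer: -\frac{841}{360} e_{1} + \frac{511}{360} e_{2}


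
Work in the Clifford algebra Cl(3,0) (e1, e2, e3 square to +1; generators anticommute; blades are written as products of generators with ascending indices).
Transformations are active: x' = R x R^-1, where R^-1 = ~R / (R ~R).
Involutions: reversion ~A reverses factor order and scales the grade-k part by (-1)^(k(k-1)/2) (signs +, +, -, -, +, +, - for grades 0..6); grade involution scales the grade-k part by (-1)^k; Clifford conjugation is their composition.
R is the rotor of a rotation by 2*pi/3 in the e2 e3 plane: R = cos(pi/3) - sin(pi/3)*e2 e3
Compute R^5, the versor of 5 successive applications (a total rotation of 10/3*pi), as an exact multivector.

The rotor phase is half the rotation angle and phases add under composition, so 5 steps in the e2 e3 plane accumulate phase 5*(pi/3) = 5*pi/3: R^5 = cos(5*pi/3) - sin(5*pi/3)*e2 e3.
cos(5*pi/3) = 1/2 and sin(5*pi/3) = -sqrt(3)/2, so R^5 = 1/2 + sqrt(3)/2*e2 e3. The net rotation is 4/3*pi (after discarding 1 full turn, each of which contributes a factor -1 to the rotor); the rotor keeps the half-angle phase exactly.
Answer: 1/2 + sqrt(3)/2*e2 e3


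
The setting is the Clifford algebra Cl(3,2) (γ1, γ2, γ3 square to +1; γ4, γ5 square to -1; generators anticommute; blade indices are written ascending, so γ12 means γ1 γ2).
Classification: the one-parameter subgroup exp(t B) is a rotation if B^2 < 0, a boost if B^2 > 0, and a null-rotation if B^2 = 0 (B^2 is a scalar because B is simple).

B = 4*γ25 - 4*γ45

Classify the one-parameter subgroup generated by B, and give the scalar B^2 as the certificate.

B^2 term by term: the squares give (4)^2*(γ25)^2 + (-4)^2*(γ45)^2 = 16*(+1) + 16*(-1) = 0 (each basis 2-blade squares to minus the product of its generators' squares); cross terms between blades sharing an index anticommute and cancel. So B^2 = 0.
Answer: null-rotation, certificate B^2 = 0. Why this suffices: the scalar 0 survives any versor conjugation, so its sign alone determines the class however B is presented.


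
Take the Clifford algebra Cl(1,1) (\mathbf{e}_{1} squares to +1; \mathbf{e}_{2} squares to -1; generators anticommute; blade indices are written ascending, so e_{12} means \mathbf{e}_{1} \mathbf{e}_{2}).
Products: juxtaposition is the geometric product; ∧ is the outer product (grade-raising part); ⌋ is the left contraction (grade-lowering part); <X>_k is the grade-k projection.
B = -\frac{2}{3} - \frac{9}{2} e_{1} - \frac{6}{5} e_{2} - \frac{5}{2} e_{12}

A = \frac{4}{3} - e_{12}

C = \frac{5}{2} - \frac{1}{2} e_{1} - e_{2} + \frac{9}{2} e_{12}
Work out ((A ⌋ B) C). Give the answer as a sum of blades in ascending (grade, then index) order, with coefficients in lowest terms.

step 1: \frac{29}{18} - 6 e_{1} - \frac{8}{5} e_{2} - \frac{10}{3} e_{12}
step 2: -\frac{1723}{180} - \frac{4741}{180} e_{1} - \frac{617}{18} e_{2} + \frac{247}{60} e_{12}
Answer: -\frac{1723}{180} - \frac{4741}{180} e_{1} - \frac{617}{18} e_{2} + \frac{247}{60} e_{12}


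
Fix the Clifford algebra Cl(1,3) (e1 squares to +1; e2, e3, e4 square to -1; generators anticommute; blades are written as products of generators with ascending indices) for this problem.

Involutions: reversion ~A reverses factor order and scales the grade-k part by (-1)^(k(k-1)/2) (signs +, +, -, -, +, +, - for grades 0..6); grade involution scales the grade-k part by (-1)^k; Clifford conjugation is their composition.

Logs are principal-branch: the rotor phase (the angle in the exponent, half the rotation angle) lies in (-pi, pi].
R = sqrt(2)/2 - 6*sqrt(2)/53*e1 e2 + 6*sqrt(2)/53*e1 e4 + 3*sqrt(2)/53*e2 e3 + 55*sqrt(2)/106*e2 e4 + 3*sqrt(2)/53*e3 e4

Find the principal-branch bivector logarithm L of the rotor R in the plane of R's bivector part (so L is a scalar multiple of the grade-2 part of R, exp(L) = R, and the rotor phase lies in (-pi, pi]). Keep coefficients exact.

The scalar part of R is sqrt(2)/2, which pins the rotor phase on the principal branch; dividing the bivector part by the sine of that phase recovers the unit plane, and L is the phase times that plane.
Concretely: cos(phase) = sqrt(2)/2 gives phase = ±pi/4, and since phase/sin(phase) is even the sign is immaterial: L = (phase/sin(phase)) * <R>_2 = (sqrt(2)*pi/4) * <R>_2.
Answer: -3*pi/53*e1 e2 + 3*pi/53*e1 e4 + 3*pi/106*e2 e3 + 55*pi/212*e2 e4 + 3*pi/106*e3 e4


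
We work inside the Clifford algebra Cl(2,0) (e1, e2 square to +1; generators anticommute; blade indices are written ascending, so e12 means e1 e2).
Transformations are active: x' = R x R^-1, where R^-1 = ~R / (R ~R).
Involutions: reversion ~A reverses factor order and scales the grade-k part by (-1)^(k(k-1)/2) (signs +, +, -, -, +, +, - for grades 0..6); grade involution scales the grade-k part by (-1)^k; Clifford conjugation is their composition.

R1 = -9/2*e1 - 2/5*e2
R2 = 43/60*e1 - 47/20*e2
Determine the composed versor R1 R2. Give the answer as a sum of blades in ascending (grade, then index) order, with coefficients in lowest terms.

Distribute over the terms of R1 (each basis-blade product reordered to ascending indices, repeated generators contracted through their squares):
(-9/2*e1) R2 = -129/40 + 423/40*e12
(-2/5*e2) R2 = 47/50 + 43/150*e12
Summing the partial products and collecting blades:
Answer: -457/200 + 6517/600*e12


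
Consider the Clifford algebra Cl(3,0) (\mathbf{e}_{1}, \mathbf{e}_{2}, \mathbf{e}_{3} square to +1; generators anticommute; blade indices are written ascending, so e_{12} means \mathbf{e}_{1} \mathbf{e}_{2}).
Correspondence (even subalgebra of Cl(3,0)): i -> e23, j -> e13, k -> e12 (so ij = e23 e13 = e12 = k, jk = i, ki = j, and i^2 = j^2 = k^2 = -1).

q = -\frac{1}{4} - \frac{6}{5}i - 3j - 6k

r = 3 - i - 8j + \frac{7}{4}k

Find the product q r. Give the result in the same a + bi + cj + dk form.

In blades: q = -\frac{1}{4} - 6 e_{12} - 3 e_{13} - \frac{6}{5} e_{23}, r = 3 + \frac{7}{4} e_{12} - 8 e_{13} - e_{23}.
Distribute q over r term by term (generator squares from the signature, products reordered to ascending indices): (-\frac{1}{4})*r = -\frac{3}{4} - \frac{7}{16} e_{12} + 2 e_{13} + \frac{1}{4} e_{23}; (-6 e_{12})*r = \frac{21}{2} - 18 e_{12} + 6 e_{13} - 48 e_{23}; (-3 e_{13})*r = -24 - 3 e_{12} - 9 e_{13} - \frac{21}{4} e_{23}; (-\frac{6}{5} e_{23})*r = -\frac{6}{5} + \frac{48}{5} e_{12} + \frac{21}{10} e_{13} - \frac{18}{5} e_{23}.
Sum: -\frac{309}{20} - \frac{947}{80} e_{12} + \frac{11}{10} e_{13} - \frac{283}{5} e_{23}; translating back through the correspondence:
Answer: -\frac{309}{20} - \frac{283}{5}i + \frac{11}{10}j - \frac{947}{80}k


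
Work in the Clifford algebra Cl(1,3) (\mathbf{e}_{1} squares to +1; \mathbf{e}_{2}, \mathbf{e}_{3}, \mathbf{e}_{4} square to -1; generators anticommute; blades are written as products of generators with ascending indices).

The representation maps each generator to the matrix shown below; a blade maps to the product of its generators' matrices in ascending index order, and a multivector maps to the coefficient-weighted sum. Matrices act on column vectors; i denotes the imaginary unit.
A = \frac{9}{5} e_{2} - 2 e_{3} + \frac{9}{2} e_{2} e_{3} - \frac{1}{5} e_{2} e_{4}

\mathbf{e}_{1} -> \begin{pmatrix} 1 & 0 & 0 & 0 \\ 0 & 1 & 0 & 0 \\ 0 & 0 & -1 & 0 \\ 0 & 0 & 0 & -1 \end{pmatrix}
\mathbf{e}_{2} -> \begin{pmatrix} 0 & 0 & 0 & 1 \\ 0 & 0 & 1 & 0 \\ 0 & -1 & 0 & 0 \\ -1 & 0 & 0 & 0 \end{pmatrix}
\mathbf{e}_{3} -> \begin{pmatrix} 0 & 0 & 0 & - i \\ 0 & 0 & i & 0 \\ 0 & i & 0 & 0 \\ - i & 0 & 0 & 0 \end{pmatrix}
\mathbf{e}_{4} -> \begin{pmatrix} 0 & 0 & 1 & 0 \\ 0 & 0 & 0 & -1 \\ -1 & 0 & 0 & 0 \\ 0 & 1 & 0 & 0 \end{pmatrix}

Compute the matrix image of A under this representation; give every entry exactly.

Bivector images (products of the table entries): rho(e_{2} e_{3}) = rho(\mathbf{e}_{2})rho(\mathbf{e}_{3}) = \begin{pmatrix} - i & 0 & 0 & 0 \\ 0 & i & 0 & 0 \\ 0 & 0 & - i & 0 \\ 0 & 0 & 0 & i \end{pmatrix}; rho(e_{2} e_{4}) = rho(\mathbf{e}_{2})rho(\mathbf{e}_{4}) = \begin{pmatrix} 0 & 1 & 0 & 0 \\ -1 & 0 & 0 & 0 \\ 0 & 0 & 0 & 1 \\ 0 & 0 & -1 & 0 \end{pmatrix}.
M = (\frac{9}{5})*rho(e_{2}) + (-2)*rho(e_{3}) + (\frac{9}{2})*rho(e_{2} e_{3}) + (-\frac{1}{5})*rho(e_{2} e_{4}), summed entrywise:
Answer: \begin{pmatrix} - \frac{9 i}{2} & - \frac{1}{5} & 0 & \frac{9}{5} + 2 i \\ \frac{1}{5} & \frac{9 i}{2} & \frac{9}{5} - 2 i & 0 \\ 0 & - \frac{9}{5} - 2 i & - \frac{9 i}{2} & - \frac{1}{5} \\ - \frac{9}{5} + 2 i & 0 & \frac{1}{5} & \frac{9 i}{2} \end{pmatrix}


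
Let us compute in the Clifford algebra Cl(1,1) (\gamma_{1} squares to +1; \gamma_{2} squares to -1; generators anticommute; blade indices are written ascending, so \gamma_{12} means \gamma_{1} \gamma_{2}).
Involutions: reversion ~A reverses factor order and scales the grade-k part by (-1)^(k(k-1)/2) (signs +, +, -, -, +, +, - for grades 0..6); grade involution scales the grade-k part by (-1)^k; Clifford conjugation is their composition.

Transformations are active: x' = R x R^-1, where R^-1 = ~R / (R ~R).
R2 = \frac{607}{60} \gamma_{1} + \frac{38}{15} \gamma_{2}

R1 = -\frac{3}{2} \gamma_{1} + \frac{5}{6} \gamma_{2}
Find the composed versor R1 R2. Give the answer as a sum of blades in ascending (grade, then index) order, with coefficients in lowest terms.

Distribute over the terms of R1 (each basis-blade product reordered to ascending indices, repeated generators contracted through their squares):
(-\frac{3}{2} \gamma_{1}) R2 = -\frac{607}{40} - \frac{19}{5} \gamma_{12}
(\frac{5}{6} \gamma_{2}) R2 = -\frac{19}{9} - \frac{607}{72} \gamma_{12}
Summing the partial products and collecting blades:
Answer: -\frac{6223}{360} - \frac{4403}{360} \gamma_{12}


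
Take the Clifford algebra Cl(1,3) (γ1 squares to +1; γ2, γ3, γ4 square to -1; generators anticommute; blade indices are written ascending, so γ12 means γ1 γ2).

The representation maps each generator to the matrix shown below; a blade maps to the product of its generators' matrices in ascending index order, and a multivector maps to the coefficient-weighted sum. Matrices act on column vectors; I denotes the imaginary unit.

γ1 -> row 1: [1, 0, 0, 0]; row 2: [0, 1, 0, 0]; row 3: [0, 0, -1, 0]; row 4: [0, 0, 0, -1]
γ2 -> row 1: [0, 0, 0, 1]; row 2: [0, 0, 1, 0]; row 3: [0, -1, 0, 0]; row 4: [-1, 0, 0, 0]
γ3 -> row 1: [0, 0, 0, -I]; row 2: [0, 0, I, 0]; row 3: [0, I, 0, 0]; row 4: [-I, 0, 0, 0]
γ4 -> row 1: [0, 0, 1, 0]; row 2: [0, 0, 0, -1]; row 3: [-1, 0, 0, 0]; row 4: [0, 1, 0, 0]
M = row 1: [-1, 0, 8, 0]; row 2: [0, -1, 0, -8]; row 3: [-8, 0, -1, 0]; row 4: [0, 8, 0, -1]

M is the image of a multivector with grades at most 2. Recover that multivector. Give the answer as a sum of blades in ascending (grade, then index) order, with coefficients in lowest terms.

Method: the blade images are trace-orthogonal — tr(rho(e_A) rho(e_B)^-1) = 4 if A = B and 0 otherwise — and rho(e_A)^-1 = (e_A)^2 * rho(e_A) with (e_A)^2 = +1 or -1, so the coefficient of e_A in the preimage is (e_A)^2 * tr(M rho(e_A))/4.
Nonzero projections over blades of grade <= 2: 1: (1)^2 = +1, tr(M 1) = -4, coefficient -1; γ4: (γ4)^2 = -1, tr(M rho(γ4)) = -32, coefficient 8. Every other blade of grade <= 2 projects to 0.
Answer: -1 + 8*γ4


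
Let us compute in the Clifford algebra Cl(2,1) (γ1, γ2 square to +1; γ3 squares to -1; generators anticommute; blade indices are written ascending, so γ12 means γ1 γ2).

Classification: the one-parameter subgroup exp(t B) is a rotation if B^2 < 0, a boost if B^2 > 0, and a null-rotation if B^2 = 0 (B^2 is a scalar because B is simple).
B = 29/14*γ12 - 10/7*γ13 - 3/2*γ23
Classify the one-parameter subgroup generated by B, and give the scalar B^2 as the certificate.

B^2 term by term: the squares give (29/14)^2*(γ12)^2 + (-10/7)^2*(γ13)^2 + (-3/2)^2*(γ23)^2 = 841/196*(-1) + 100/49*(+1) + 9/4*(+1) = 0 (each basis 2-blade squares to minus the product of its generators' squares); cross terms between blades sharing an index anticommute and cancel. So B^2 = 0.
Answer: null-rotation, certificate B^2 = 0. The invariant at work: B^2 = 0 is unchanged by conjugation, hence its sign classifies the subgroup whatever basis B is written in.


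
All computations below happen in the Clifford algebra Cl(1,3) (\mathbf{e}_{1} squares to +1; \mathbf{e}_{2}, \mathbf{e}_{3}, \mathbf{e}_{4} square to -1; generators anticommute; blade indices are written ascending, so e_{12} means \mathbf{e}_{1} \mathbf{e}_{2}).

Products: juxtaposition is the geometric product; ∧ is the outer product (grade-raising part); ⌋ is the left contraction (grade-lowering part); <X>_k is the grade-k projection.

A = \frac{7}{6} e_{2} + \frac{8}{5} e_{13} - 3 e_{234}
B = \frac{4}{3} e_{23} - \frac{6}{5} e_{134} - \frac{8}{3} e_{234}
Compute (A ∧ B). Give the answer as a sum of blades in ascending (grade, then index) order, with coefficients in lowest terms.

step 1: \frac{7}{5} e_{1234}
Answer: \frac{7}{5} e_{1234}


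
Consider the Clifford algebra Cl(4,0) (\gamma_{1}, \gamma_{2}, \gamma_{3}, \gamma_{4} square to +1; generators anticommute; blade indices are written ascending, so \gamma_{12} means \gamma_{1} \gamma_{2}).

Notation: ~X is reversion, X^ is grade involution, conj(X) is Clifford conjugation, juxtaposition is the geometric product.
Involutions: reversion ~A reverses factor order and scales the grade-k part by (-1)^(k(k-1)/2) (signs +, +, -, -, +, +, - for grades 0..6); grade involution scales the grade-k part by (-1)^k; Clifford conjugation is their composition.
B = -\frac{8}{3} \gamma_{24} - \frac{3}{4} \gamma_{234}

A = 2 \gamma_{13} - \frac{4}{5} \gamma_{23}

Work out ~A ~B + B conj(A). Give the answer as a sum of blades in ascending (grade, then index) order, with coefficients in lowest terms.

first term: -\frac{3}{5} \gamma_{4} - \frac{32}{15} \gamma_{34} + \frac{3}{2} \gamma_{124} + \frac{16}{3} \gamma_{1234}
second term: \frac{3}{5} \gamma_{4} - \frac{32}{15} \gamma_{34} + \frac{3}{2} \gamma_{124} - \frac{16}{3} \gamma_{1234}
Answer: -\frac{64}{15} \gamma_{34} + 3 \gamma_{124}


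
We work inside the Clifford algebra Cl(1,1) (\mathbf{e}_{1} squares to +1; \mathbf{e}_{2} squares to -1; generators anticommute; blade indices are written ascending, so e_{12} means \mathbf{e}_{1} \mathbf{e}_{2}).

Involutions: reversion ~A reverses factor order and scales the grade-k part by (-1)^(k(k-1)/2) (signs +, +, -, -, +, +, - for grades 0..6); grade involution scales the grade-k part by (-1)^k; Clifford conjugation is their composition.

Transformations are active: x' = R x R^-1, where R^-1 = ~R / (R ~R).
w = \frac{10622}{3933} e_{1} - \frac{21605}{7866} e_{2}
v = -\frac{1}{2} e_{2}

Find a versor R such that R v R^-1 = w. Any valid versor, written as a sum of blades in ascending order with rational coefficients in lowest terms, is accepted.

Since q(v) = q(w) = -\frac{1}{4}, the sum R = v + w = \frac{10622}{3933} e_{1} - \frac{12769}{3933} e_{2} does the job whenever invertible.
Answer: \frac{10622}{3933} e_{1} - \frac{12769}{3933} e_{2}


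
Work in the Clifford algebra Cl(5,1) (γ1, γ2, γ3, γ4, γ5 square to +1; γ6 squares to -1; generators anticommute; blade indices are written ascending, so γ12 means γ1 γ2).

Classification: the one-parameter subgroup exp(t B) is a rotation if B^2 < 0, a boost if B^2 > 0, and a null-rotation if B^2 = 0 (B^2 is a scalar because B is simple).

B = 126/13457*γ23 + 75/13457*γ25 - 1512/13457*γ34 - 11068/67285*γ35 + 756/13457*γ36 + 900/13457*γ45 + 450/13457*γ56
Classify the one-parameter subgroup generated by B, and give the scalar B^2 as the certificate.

B^2 term by term: the squares give (126/13457)^2*(γ23)^2 + (75/13457)^2*(γ25)^2 + (-1512/13457)^2*(γ34)^2 + (-11068/67285)^2*(γ35)^2 + (756/13457)^2*(γ36)^2 + (900/13457)^2*(γ45)^2 + (450/13457)^2*(γ56)^2 = 15876/181090849*(-1) + 5625/181090849*(-1) + 2286144/181090849*(-1) + 122500624/4527271225*(-1) + 571536/181090849*(+1) + 810000/181090849*(-1) + 202500/181090849*(+1) = -1/25 (each basis 2-blade squares to minus the product of its generators' squares); cross terms between blades sharing an index anticommute and cancel; the commuting (index-disjoint) pairs give grade-4 terms 2*c*c'*(blade product), which cancel blade by blade — γ2345: 226800/181090849 - 226800/181090849 = 0; γ2356: 113400/181090849 - 113400/181090849 = 0; γ3456: -1360800/181090849 + 1360800/181090849 = 0 — confirming B is simple. So B^2 = -1/25.
Answer: rotation, certificate B^2 = -1/25. Certificate logic: -1/25 is a conjugation-invariant scalar, so its sign fixes rotation versus boost versus null-rotation outright.


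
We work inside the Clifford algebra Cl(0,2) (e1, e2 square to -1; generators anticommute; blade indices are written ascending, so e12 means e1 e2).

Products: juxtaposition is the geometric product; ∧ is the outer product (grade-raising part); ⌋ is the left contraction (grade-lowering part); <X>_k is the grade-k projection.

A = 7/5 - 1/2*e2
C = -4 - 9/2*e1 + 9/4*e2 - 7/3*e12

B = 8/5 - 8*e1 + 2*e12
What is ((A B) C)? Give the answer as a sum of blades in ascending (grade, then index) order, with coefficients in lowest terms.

step 1: 56/25 - 61/5*e1 - 4/5*e2 - 6/5*e12
step 2: -3243/50 + 6493/150*e1 - 1112/75*e2 - 9443/300*e12
Answer: -3243/50 + 6493/150*e1 - 1112/75*e2 - 9443/300*e12


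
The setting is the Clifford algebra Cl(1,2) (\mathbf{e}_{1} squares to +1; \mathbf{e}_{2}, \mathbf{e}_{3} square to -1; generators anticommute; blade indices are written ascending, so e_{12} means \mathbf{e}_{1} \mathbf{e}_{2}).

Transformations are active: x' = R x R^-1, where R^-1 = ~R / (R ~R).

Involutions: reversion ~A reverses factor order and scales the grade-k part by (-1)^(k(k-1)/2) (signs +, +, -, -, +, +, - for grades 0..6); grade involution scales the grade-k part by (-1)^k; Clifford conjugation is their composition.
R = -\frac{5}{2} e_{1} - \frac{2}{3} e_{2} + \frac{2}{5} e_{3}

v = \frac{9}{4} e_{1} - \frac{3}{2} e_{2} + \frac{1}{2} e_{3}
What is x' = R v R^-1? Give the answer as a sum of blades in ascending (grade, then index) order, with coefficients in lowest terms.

~R = -\frac{5}{2} e_{1} - \frac{2}{3} e_{2} + \frac{2}{5} e_{3}, and R ~R = \frac{5081}{900}, so R^-1 = ~R / (\frac{5081}{900}).
R v = -\frac{273}{40} + \frac{21}{4} e_{12} - \frac{43}{20} e_{13} + \frac{4}{15} e_{23}
Answer: \frac{77121}{20324} e_{1} + \frac{31623}{10162} e_{2} - \frac{14909}{10162} e_{3}


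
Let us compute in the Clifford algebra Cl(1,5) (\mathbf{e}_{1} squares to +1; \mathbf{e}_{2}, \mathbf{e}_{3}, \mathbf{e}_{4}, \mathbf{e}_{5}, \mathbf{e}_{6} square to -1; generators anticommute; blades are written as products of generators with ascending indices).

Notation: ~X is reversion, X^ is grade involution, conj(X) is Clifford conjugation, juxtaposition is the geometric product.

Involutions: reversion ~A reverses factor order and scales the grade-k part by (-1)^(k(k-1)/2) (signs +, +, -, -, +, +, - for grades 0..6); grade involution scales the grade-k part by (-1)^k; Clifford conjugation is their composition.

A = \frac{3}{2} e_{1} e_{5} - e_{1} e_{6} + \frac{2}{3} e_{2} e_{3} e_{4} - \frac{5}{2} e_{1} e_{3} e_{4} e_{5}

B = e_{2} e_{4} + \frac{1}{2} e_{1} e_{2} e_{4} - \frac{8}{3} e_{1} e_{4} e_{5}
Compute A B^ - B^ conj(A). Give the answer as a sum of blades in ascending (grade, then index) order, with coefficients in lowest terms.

first term: -6 e_{3} - 4 e_{4} + \frac{1}{3} e_{1} e_{3} + \frac{5}{4} e_{2} e_{3} e_{5} + \frac{3}{4} e_{2} e_{4} e_{5} - \frac{1}{2} e_{2} e_{4} e_{6} + \frac{8}{3} e_{4} e_{5} e_{6} + \frac{77}{18} e_{1} e_{2} e_{3} e_{5} + \frac{3}{2} e_{1} e_{2} e_{4} e_{5} - e_{1} e_{2} e_{4} e_{6}
second term: \frac{22}{3} e_{3} + 4 e_{4} - \frac{1}{3} e_{1} e_{3} + \frac{5}{4} e_{2} e_{3} e_{5} + \frac{3}{4} e_{2} e_{4} e_{5} - \frac{1}{2} e_{2} e_{4} e_{6} + \frac{8}{3} e_{4} e_{5} e_{6} - \frac{13}{18} e_{1} e_{2} e_{3} e_{5} - \frac{3}{2} e_{1} e_{2} e_{4} e_{5} + e_{1} e_{2} e_{4} e_{6}
Answer: -\frac{40}{3} e_{3} - 8 e_{4} + \frac{2}{3} e_{1} e_{3} + 5 e_{1} e_{2} e_{3} e_{5} + 3 e_{1} e_{2} e_{4} e_{5} - 2 e_{1} e_{2} e_{4} e_{6}


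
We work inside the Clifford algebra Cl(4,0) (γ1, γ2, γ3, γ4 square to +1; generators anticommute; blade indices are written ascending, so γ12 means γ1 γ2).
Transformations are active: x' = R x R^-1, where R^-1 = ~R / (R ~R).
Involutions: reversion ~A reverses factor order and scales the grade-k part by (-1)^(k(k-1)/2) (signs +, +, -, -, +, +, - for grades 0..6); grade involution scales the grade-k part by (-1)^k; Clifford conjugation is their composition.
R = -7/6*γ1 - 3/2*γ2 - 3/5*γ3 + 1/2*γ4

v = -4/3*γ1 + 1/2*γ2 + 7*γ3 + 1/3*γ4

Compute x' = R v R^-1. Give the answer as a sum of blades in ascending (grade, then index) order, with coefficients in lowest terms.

~R = -7/6*γ1 - 3/2*γ2 - 3/5*γ3 + 1/2*γ4, and R ~R = 3799/900, so R^-1 = ~R / (3799/900).
R v = -581/180 - 31/12*γ12 - 269/30*γ13 + 5/18*γ14 - 51/5*γ23 - 3/4*γ24 - 37/10*γ34
Answer: 35531/11397*γ1 + 13631/7598*γ2 - 23107/3799*γ3 - 12514/11397*γ4


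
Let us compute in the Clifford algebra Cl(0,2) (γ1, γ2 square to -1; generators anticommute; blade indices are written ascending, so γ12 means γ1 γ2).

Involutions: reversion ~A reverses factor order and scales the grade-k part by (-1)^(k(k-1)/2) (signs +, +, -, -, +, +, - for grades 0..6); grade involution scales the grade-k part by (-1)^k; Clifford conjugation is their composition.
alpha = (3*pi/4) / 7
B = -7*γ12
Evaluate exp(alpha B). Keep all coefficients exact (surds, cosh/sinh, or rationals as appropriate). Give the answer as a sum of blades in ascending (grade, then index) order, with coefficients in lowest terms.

B^2 = (-7)^2*(γ12)^2 = 49*(-1) = -49 (a basis 2-blade squares to minus the product of its generators' squares).
B^2 = -49 — circular case — the even/odd split gives cos and sin: l = 7, alpha*l = 3*pi/4, so exp(alpha B) = cos(3*pi/4) + (sin(3*pi/4)/7)*B = -sqrt(2)/2 + (sqrt(2)/14)*B.
Answer: -sqrt(2)/2 - sqrt(2)/2*γ12


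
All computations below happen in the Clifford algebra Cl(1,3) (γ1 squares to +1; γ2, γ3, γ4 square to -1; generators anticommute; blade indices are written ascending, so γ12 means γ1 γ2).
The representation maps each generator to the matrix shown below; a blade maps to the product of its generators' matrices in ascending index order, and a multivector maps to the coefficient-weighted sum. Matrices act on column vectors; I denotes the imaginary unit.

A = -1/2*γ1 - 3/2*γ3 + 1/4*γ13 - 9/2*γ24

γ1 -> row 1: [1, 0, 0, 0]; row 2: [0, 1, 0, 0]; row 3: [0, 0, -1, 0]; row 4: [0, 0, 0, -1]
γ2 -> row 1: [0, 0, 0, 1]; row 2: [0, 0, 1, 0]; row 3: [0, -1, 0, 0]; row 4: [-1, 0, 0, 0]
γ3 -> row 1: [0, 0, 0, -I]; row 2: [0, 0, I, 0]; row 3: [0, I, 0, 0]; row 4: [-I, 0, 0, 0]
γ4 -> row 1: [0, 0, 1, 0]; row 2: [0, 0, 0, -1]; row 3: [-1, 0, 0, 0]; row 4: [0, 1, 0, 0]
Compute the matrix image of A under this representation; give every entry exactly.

Bivector images (products of the table entries): rho(γ13) = rho(γ1)rho(γ3) = row 1: [0, 0, 0, -I]; row 2: [0, 0, I, 0]; row 3: [0, -I, 0, 0]; row 4: [I, 0, 0, 0]; rho(γ24) = rho(γ2)rho(γ4) = row 1: [0, 1, 0, 0]; row 2: [-1, 0, 0, 0]; row 3: [0, 0, 0, 1]; row 4: [0, 0, -1, 0].
M = (-1/2)*rho(γ1) + (-3/2)*rho(γ3) + (1/4)*rho(γ13) + (-9/2)*rho(γ24), summed entrywise:
Answer: row 1: [-1/2, -9/2, 0, 5*I/4]; row 2: [9/2, -1/2, -5*I/4, 0]; row 3: [0, -7*I/4, 1/2, -9/2]; row 4: [7*I/4, 0, 9/2, 1/2]


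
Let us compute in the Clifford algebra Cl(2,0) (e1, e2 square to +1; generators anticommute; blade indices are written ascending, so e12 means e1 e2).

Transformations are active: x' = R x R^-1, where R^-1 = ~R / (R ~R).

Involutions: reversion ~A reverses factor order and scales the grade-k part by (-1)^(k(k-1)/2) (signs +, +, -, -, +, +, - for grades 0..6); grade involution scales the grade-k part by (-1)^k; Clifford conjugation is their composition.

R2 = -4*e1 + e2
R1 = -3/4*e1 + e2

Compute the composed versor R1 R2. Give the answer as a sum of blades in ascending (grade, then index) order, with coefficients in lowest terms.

Distribute over the terms of R1 (each basis-blade product reordered to ascending indices, repeated generators contracted through their squares):
(-3/4*e1) R2 = 3 - 3/4*e12
(e2) R2 = 1 + 4*e12
Summing the partial products and collecting blades:
Answer: 4 + 13/4*e12


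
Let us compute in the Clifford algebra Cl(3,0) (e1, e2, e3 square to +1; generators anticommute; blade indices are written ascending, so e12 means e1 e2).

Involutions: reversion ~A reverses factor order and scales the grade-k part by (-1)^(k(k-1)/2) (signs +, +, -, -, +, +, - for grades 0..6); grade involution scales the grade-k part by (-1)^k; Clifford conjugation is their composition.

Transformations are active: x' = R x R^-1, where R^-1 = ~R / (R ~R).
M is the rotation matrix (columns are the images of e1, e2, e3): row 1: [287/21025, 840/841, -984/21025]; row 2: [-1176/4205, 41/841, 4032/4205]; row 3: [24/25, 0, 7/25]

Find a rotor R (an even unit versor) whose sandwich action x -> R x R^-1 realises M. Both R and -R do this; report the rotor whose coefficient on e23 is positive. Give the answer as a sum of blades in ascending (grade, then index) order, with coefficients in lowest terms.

Method: write R = a + b12*e12 + b13*e13 + b23*e23 with a^2 + b12^2 + b13^2 + b23^2 = 1 (so R^-1 = ~R). Expanding the columns R e_j ~R gives tr M = 4a^2 - 1 and, from the antisymmetric part, M21 - M12 = -4a*b12, M13 - M31 = 4a*b13, M32 - M23 = -4a*b23.
Here tr M = 7199/21025, so a^2 = (1 + tr M)/4 = 7056/21025 and a = ±84/145. Taking a = 84/145: M21 - M12 = -5376/4205, M13 - M31 = -21168/21025, M32 - M23 = -4032/4205, giving b12 = 16/29, b13 = -63/145, b23 = 12/29, i.e. R = 84/145 + 16/29*e12 - 63/145*e13 + 12/29*e23.
Its e23 coefficient is already positive.
Answer: 84/145 + 16/29*e12 - 63/145*e13 + 12/29*e23. Sheet selection: the two-to-one cover makes ±R indistinguishable at the matrix level (trace 7199/21025), so uniqueness comes from the required sign on e23.


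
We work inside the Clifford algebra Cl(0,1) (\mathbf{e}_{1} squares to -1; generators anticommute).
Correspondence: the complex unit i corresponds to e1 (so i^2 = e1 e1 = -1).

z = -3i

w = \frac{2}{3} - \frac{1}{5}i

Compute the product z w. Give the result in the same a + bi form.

In blades: z = -3 e_{1}, w = \frac{2}{3} - \frac{1}{5} e_{1}.
Distribute z over w term by term (generator squares from the signature, products reordered to ascending indices): (-3 e_{1})*w = -\frac{3}{5} - 2 e_{1}.
Sum: -\frac{3}{5} - 2 e_{1}; translating back through the correspondence:
Answer: -\frac{3}{5} - 2i


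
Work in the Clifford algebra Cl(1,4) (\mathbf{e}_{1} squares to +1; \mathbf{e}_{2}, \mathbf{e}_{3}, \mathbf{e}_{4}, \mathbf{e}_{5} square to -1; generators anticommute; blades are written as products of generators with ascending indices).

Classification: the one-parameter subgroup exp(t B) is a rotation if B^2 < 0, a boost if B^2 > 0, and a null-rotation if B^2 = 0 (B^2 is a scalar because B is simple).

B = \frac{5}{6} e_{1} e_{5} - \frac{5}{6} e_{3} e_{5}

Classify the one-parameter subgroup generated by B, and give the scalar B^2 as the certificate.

B^2 term by term: the squares give (\frac{5}{6})^2*(e_{1} e_{5})^2 + (-\frac{5}{6})^2*(e_{3} e_{5})^2 = \frac{25}{36}*(+1) + \frac{25}{36}*(-1) = 0 (each basis 2-blade squares to minus the product of its generators' squares); cross terms between blades sharing an index anticommute and cancel. So B^2 = 0.
Answer: null-rotation, certificate B^2 = 0. The scalar 0 is the complete invariant here: its sign names the subgroup type.


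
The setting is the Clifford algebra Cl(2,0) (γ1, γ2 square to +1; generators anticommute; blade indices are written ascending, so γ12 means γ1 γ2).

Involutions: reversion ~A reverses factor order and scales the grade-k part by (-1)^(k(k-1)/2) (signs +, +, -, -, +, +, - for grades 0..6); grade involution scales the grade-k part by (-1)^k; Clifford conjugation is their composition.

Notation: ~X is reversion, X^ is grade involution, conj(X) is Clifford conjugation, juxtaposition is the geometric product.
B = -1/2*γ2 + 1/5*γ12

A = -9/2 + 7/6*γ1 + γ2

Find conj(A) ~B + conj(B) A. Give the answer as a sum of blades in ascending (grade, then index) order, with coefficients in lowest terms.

first term: 1/2 - 1/5*γ1 + 149/60*γ2 + 89/60*γ12
second term: 1/2 - 1/5*γ1 - 121/60*γ2 + 19/60*γ12
Answer: 1 - 2/5*γ1 + 7/15*γ2 + 9/5*γ12


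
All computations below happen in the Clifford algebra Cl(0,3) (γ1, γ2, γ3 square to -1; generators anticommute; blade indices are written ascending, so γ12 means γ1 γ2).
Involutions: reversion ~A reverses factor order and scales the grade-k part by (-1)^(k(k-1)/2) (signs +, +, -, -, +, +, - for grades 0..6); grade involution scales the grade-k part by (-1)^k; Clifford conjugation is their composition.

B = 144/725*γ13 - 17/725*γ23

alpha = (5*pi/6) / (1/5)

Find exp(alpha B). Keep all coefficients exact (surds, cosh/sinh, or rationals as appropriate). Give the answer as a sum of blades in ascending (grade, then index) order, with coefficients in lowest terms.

B^2 term by term: the squares give (144/725)^2*(γ13)^2 + (-17/725)^2*(γ23)^2 = 20736/525625*(-1) + 289/525625*(-1) = -1/25 (each basis 2-blade squares to minus the product of its generators' squares); cross terms between blades sharing an index anticommute and cancel. So B^2 = -1/25.
B^2 = -1/25 — since the square is negative, the closed form is circular: l = 1/5, alpha*l = 5*pi/6, so exp(alpha B) = cos(5*pi/6) + (sin(5*pi/6)/(1/5))*B = -sqrt(3)/2 + (5/2)*B.
Answer: -sqrt(3)/2 + 72/145*γ13 - 17/290*γ23


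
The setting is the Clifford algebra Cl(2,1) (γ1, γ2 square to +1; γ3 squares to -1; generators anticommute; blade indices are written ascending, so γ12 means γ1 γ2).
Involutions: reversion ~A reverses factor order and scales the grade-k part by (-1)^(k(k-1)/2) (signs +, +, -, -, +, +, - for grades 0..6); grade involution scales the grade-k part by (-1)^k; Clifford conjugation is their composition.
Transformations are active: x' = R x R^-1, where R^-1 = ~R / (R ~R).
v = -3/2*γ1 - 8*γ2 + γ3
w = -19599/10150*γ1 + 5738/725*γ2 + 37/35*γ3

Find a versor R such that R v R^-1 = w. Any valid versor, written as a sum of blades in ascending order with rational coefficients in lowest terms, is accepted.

Key observation: q(v) = q(w) = 261/4 (sandwiches preserve the norm), so R = v + w = -17412/5075*γ1 - 62/725*γ2 + 72/35*γ3 works whenever it is invertible — the component of v along it is kept and (v - w)/2 reverses, sending v to w.
Answer: -17412/5075*γ1 - 62/725*γ2 + 72/35*γ3


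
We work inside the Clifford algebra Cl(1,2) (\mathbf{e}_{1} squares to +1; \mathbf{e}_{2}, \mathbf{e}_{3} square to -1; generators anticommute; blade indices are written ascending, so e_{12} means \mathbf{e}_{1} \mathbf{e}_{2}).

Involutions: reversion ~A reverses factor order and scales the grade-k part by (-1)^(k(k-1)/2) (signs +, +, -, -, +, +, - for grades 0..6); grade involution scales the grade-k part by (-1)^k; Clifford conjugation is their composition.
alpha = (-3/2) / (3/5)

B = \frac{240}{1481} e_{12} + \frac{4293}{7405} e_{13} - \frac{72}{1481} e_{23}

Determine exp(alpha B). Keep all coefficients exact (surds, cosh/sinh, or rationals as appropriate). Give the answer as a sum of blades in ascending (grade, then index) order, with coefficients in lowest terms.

B^2 term by term: the squares give (\frac{240}{1481})^2*(e_{12})^2 + (\frac{4293}{7405})^2*(e_{13})^2 + (-\frac{72}{1481})^2*(e_{23})^2 = \frac{57600}{2193361}*(+1) + \frac{18429849}{54834025}*(+1) + \frac{5184}{2193361}*(-1) = \frac{9}{25} (each basis 2-blade squares to minus the product of its generators' squares); cross terms between blades sharing an index anticommute and cancel. So B^2 = \frac{9}{25}.
B^2 = \frac{9}{25} — since the square is positive, the closed form is hyperbolic: l = \frac{3}{5}, alpha*l = - \frac{3}{2}, so exp(alpha B) = cosh(- \frac{3}{2}) + (sinh(- \frac{3}{2})/(\frac{3}{5}))*B = \cosh{\left(\frac{3}{2} \right)} + (- \frac{5 \sinh{\left(\frac{3}{2} \right)}}{3})*B.
Answer: \cosh{\left(\frac{3}{2} \right)} - \frac{400 \sinh{\left(\frac{3}{2} \right)}}{1481} e_{12} - \frac{1431 \sinh{\left(\frac{3}{2} \right)}}{1481} e_{13} + \frac{120 \sinh{\left(\frac{3}{2} \right)}}{1481} e_{23}


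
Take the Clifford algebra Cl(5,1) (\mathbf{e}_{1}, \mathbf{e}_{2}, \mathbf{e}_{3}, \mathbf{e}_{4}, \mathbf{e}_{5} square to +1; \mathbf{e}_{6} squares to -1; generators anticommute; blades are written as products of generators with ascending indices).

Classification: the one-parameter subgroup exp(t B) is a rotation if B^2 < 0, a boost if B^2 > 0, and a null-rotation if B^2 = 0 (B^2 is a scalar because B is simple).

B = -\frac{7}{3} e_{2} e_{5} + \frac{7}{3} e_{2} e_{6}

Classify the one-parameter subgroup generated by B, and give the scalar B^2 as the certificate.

B^2 term by term: the squares give (-\frac{7}{3})^2*(e_{2} e_{5})^2 + (\frac{7}{3})^2*(e_{2} e_{6})^2 = \frac{49}{9}*(-1) + \frac{49}{9}*(+1) = 0 (each basis 2-blade squares to minus the product of its generators' squares); cross terms between blades sharing an index anticommute and cancel. So B^2 = 0.
Answer: null-rotation, certificate B^2 = 0. Certificate logic: 0 is a conjugation-invariant scalar, so its sign fixes rotation versus boost versus null-rotation outright.


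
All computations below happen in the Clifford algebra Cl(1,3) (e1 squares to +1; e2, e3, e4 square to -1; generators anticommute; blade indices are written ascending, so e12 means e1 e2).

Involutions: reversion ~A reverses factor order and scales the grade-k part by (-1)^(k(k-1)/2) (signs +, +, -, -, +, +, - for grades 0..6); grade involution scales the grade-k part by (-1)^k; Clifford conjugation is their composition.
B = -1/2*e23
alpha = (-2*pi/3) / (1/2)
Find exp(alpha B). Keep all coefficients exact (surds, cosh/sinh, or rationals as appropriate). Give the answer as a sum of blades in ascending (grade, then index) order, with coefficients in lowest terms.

B^2 = (-1/2)^2*(e23)^2 = 1/4*(-1) = -1/4 (a basis 2-blade squares to minus the product of its generators' squares).
B^2 = -1/4 — the series telescopes trigonometrically here: l = 1/2, alpha*l = -2*pi/3, so exp(alpha B) = cos(-2*pi/3) + (sin(-2*pi/3)/(1/2))*B = -1/2 + (-sqrt(3))*B.
Answer: -1/2 + sqrt(3)/2*e23


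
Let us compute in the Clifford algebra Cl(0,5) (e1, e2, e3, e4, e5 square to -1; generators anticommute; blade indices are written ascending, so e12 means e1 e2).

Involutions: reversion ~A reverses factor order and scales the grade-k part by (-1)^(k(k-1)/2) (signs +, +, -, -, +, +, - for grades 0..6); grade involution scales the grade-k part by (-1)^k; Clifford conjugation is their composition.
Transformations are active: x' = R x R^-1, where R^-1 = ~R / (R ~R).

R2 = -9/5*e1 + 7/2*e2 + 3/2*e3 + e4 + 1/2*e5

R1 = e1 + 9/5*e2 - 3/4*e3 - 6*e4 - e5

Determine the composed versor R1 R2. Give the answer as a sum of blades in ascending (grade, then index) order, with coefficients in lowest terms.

Distribute over the terms of R1 (each basis-blade product reordered to ascending indices, repeated generators contracted through their squares):
(e1) R2 = 9/5 + 7/2*e12 + 3/2*e13 + e14 + 1/2*e15
(9/5*e2) R2 = -63/10 + 81/25*e12 + 27/10*e23 + 9/5*e24 + 9/10*e25
(-3/4*e3) R2 = 9/8 - 27/20*e13 + 21/8*e23 - 3/4*e34 - 3/8*e35
(-6*e4) R2 = 6 - 54/5*e14 + 21*e24 + 9*e34 - 3*e45
(-e5) R2 = 1/2 - 9/5*e15 + 7/2*e25 + 3/2*e35 + e45
Summing the partial products and collecting blades:
Answer: 25/8 + 337/50*e12 + 3/20*e13 - 49/5*e14 - 13/10*e15 + 213/40*e23 + 114/5*e24 + 22/5*e25 + 33/4*e34 + 9/8*e35 - 2*e45


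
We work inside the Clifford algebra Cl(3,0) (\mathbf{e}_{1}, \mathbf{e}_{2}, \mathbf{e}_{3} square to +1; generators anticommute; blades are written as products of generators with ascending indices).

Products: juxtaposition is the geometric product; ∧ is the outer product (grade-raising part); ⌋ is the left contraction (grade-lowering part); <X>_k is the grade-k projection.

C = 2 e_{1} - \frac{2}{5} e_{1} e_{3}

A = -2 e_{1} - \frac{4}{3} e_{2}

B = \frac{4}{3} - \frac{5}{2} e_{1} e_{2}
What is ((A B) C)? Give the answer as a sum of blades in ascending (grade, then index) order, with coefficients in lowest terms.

step 1: -6 e_{1} + \frac{29}{9} e_{2}
step 2: -12 + \frac{12}{5} e_{3} - \frac{58}{9} e_{1} e_{2} + \frac{58}{45} e_{1} e_{2} e_{3}
Answer: -12 + \frac{12}{5} e_{3} - \frac{58}{9} e_{1} e_{2} + \frac{58}{45} e_{1} e_{2} e_{3}


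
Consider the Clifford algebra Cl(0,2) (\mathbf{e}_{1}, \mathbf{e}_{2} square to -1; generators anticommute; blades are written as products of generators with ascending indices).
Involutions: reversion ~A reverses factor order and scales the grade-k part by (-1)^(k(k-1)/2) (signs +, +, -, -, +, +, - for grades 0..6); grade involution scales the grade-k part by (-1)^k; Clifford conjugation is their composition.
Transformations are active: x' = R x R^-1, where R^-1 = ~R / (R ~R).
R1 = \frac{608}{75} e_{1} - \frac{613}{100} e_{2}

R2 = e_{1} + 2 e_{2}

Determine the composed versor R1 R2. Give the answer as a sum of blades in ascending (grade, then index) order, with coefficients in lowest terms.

Distribute over the terms of R1 (each basis-blade product reordered to ascending indices, repeated generators contracted through their squares):
(\frac{608}{75} e_{1}) R2 = -\frac{608}{75} + \frac{1216}{75} e_{1} e_{2}
(-\frac{613}{100} e_{2}) R2 = \frac{613}{50} + \frac{613}{100} e_{1} e_{2}
Summing the partial products and collecting blades:
Answer: \frac{623}{150} + \frac{6703}{300} e_{1} e_{2}
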